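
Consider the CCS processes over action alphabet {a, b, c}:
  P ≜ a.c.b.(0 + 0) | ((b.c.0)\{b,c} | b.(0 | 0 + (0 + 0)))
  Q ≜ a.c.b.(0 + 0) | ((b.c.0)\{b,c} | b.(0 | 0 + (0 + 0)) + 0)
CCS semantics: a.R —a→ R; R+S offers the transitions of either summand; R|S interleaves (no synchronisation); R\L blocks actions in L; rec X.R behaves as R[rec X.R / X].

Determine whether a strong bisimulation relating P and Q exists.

LTS(P): 8 reachable states
  m0 = a.c.b.(0 + 0) | ((b.c.0)\{b,c} | b.(0 | 0 + (0 + 0))) :: -a-> m1, -b-> m2
  m1 = c.b.(0 + 0) | ((b.c.0)\{b,c} | b.(0 | 0 + (0 + 0))) :: -b-> m3, -c-> m4
  m2 = a.c.b.(0 + 0) | ((b.c.0)\{b,c} | (0 | 0 + (0 + 0))) :: -a-> m3
  m3 = c.b.(0 + 0) | ((b.c.0)\{b,c} | (0 | 0 + (0 + 0))) :: -c-> m5
  m4 = b.(0 + 0) | ((b.c.0)\{b,c} | b.(0 | 0 + (0 + 0))) :: -b-> m5, -b-> m6
  m5 = b.(0 + 0) | ((b.c.0)\{b,c} | (0 | 0 + (0 + 0))) :: -b-> m7
  m6 = (0 + 0) | ((b.c.0)\{b,c} | b.(0 | 0 + (0 + 0))) :: -b-> m7
  m7 = (0 + 0) | ((b.c.0)\{b,c} | (0 | 0 + (0 + 0))) :: ∅
LTS(Q): 8 reachable states
  n0 = a.c.b.(0 + 0) | ((b.c.0)\{b,c} | b.(0 | 0 + (0 + 0)) + 0) :: -a-> n1, -b-> n2
  n1 = c.b.(0 + 0) | ((b.c.0)\{b,c} | b.(0 | 0 + (0 + 0)) + 0) :: -b-> n3, -c-> n4
  n2 = a.c.b.(0 + 0) | ((b.c.0)\{b,c} | (0 | 0 + (0 + 0))) :: -a-> n3
  n3 = c.b.(0 + 0) | ((b.c.0)\{b,c} | (0 | 0 + (0 + 0))) :: -c-> n5
  n4 = b.(0 + 0) | ((b.c.0)\{b,c} | b.(0 | 0 + (0 + 0)) + 0) :: -b-> n5, -b-> n6
  n5 = b.(0 + 0) | ((b.c.0)\{b,c} | (0 | 0 + (0 + 0))) :: -b-> n7
  n6 = (0 + 0) | ((b.c.0)\{b,c} | b.(0 | 0 + (0 + 0)) + 0) :: -b-> n7
  n7 = (0 + 0) | ((b.c.0)\{b,c} | (0 | 0 + (0 + 0))) :: ∅
Bisimilarity quotient blocks:
  B0 = {m0, n0}
  B1 = {m2, n2}
  B2 = {m3, n3}
  B3 = {m5, m6, n5, n6}
  B4 = {m7, n7}
  B5 = {m1, n1}
  B6 = {m4, n4}
m0 ∈ B0, n0 ∈ B0 → same block

bisimilar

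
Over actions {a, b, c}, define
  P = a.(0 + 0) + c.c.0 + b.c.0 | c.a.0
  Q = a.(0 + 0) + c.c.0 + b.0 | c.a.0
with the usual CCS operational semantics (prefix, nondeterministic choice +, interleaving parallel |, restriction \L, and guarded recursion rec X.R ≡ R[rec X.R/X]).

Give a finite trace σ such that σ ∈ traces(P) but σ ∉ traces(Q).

bcc

P's transition system — 12 states:
  u0 = a.(0 + 0) + c.c.0 + b.c.0 | c.a.0 :: ··a··> u1, ··b··> u2, ··c··> u3, ··c··> u4
  u1 = 0 + 0 :: ∅
  u2 = c.0 | c.a.0 :: ··c··> u5, ··c··> u6
  u3 = b.c.0 | a.0 :: ··a··> u7, ··b··> u6
  u4 = c.0 :: ··c··> u8
  u5 = 0 | c.a.0 :: ··c··> u9
  u6 = c.0 | a.0 :: ··a··> u10, ··c··> u9
  u7 = b.c.0 | 0 :: ··b··> u10
  u8 = 0 :: ∅
  u9 = 0 | a.0 :: ··a··> u11
  u10 = c.0 | 0 :: ··c··> u11
  u11 = 0 | 0 :: ∅
Q's transition system — 9 states:
  v0 = a.(0 + 0) + c.c.0 + b.0 | c.a.0 :: ··a··> v1, ··b··> v2, ··c··> v3, ··c··> v4
  v1 = 0 + 0 :: ∅
  v2 = 0 | c.a.0 :: ··c··> v5
  v3 = b.0 | a.0 :: ··a··> v6, ··b··> v5
  v4 = c.0 :: ··c··> v7
  v5 = 0 | a.0 :: ··a··> v8
  v6 = b.0 | 0 :: ··b··> v8
  v7 = 0 :: ∅
  v8 = 0 | 0 :: ∅
Trace ⟨bcc⟩ through P, begin at {u0}:
  [1] b ⇒ {u2}
  [2] c ⇒ {u5, u6}
  [3] c ⇒ {u9}
  — P admits the full trace.
Trace ⟨bcc⟩ through Q, begin at {v0}:
  [1] b ⇒ {v2}
  [2] c ⇒ {v5}
  [3] c ⇒ ∅ (Q stuck)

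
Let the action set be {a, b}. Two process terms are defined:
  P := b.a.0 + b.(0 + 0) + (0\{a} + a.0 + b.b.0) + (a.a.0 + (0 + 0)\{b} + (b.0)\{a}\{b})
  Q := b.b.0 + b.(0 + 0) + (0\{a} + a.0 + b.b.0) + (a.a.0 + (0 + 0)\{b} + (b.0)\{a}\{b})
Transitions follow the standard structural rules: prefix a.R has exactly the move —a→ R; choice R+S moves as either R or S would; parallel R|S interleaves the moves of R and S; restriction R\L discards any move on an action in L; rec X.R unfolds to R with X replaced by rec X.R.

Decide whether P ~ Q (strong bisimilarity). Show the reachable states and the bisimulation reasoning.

P's transition system — 5 states:
  p0 = b.a.0 + b.(0 + 0) + (0\{a} + a.0 + b.b.0) + (a.a.0 + (0 + 0)\{b} + (b.0)\{a}\{b}) :: ··a··> p1, ··a··> p2, ··b··> p2, ··b··> p3, ··b··> p4
  p1 = 0 :: ·
  p2 = a.0 :: ··a··> p1
  p3 = 0 + 0 :: ·
  p4 = b.0 :: ··b··> p1
Q's transition system — 5 states:
  q0 = b.b.0 + b.(0 + 0) + (0\{a} + a.0 + b.b.0) + (a.a.0 + (0 + 0)\{b} + (b.0)\{a}\{b}) :: ··a··> q1, ··a··> q2, ··b··> q3, ··b··> q4
  q1 = 0 :: ·
  q2 = a.0 :: ··a··> q1
  q3 = 0 + 0 :: ·
  q4 = b.0 :: ··b··> q1
Bisimilarity quotient blocks:
  B0 = {p0}
  B1 = {p1, p3, q1, q3}
  B2 = {p2, q2}
  B3 = {p4, q4}
  B4 = {q0}
p0 ∈ B0, q0 ∈ B4 → different blocks

NO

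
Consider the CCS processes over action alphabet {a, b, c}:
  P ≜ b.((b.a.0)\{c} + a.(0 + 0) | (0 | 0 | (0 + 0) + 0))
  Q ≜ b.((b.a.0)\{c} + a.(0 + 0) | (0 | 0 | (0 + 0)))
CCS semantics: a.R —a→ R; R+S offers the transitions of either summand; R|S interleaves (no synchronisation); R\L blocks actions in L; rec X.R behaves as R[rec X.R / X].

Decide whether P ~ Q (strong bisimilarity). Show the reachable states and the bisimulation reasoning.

Reachable graph of P (5 states):
  s0 = b.((b.a.0)\{c} + a.(0 + 0) | (0 | 0 | (0 + 0) + 0)) → -b-> s1
  s1 = (b.a.0)\{c} + a.(0 + 0) | (0 | 0 | (0 + 0) + 0) → -a-> s2, -b-> s3
  s2 = (0 + 0) | (0 | 0 | (0 + 0) + 0) → ∅
  s3 = (a.0)\{c} → -a-> s4
  s4 = 0\{c} → ∅
Reachable graph of Q (5 states):
  t0 = b.((b.a.0)\{c} + a.(0 + 0) | (0 | 0 | (0 + 0))) → -b-> t1
  t1 = (b.a.0)\{c} + a.(0 + 0) | (0 | 0 | (0 + 0)) → -a-> t2, -b-> t3
  t2 = (0 + 0) | (0 | 0 | (0 + 0)) → ∅
  t3 = (a.0)\{c} → -a-> t4
  t4 = 0\{c} → ∅
Bisimilarity quotient blocks:
  B0 = {s0, t0}
  B1 = {s1, t1}
  B2 = {s3, t3}
  B3 = {s2, s4, t2, t4}
s0 ∈ B0, t0 ∈ B0 → same block

P ~ Q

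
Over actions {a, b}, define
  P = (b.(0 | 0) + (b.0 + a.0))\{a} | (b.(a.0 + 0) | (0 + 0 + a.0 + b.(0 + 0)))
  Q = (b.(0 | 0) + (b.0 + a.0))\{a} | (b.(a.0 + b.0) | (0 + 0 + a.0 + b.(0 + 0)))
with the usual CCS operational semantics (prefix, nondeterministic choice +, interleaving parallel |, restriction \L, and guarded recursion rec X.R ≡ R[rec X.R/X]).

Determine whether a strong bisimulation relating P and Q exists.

Reachable graph of P (27 states):
  s0 = (b.(0 | 0) + (b.0 + a.0))\{a} | (b.(a.0 + 0) | (0 + 0 + a.0 + b.(0 + 0))) ⊢ -a-> s1, -b-> s2, -b-> s3, -b-> s4, -b-> s5
  s1 = (b.(0 | 0) + (b.0 + a.0))\{a} | (b.(a.0 + 0) | 0) ⊢ -b-> s6, -b-> s7, -b-> s8
  s2 = (0 | 0)\{a} | (b.(a.0 + 0) | (0 + 0 + a.0 + b.(0 + 0))) ⊢ -a-> s6, -b-> s10, -b-> s9
  s3 = (b.(0 | 0) + (b.0 + a.0))\{a} | ((a.0 + 0) | (0 + 0 + a.0 + b.(0 + 0))) ⊢ -a-> s11, -a-> s7, -b-> s12, -b-> s13, -b-> s9
  s4 = (b.(0 | 0) + (b.0 + a.0))\{a} | (b.(a.0 + 0) | (0 + 0)) ⊢ -b-> s10, -b-> s12, -b-> s14
  s5 = 0\{a} | (b.(a.0 + 0) | (0 + 0 + a.0 + b.(0 + 0))) ⊢ -a-> s8, -b-> s13, -b-> s14
  s6 = (0 | 0)\{a} | (b.(a.0 + 0) | 0) ⊢ -b-> s15
  s7 = (b.(0 | 0) + (b.0 + a.0))\{a} | ((a.0 + 0) | 0) ⊢ -a-> s16, -b-> s15, -b-> s17
  s8 = 0\{a} | (b.(a.0 + 0) | 0) ⊢ -b-> s17
  s9 = (0 | 0)\{a} | ((a.0 + 0) | (0 + 0 + a.0 + b.(0 + 0))) ⊢ -a-> s15, -a-> s18, -b-> s19
  s10 = (0 | 0)\{a} | (b.(a.0 + 0) | (0 + 0)) ⊢ -b-> s19
  s11 = (b.(0 | 0) + (b.0 + a.0))\{a} | (0 | (0 + 0 + a.0 + b.(0 + 0))) ⊢ -a-> s16, -b-> s18, -b-> s20, -b-> s21
  s12 = (b.(0 | 0) + (b.0 + a.0))\{a} | ((a.0 + 0) | (0 + 0)) ⊢ -a-> s20, -b-> s19, -b-> s22
  s13 = 0\{a} | ((a.0 + 0) | (0 + 0 + a.0 + b.(0 + 0))) ⊢ -a-> s17, -a-> s21, -b-> s22
  s14 = 0\{a} | (b.(a.0 + 0) | (0 + 0)) ⊢ -b-> s22
  s15 = (0 | 0)\{a} | ((a.0 + 0) | 0) ⊢ -a-> s23
  s16 = (b.(0 | 0) + (b.0 + a.0))\{a} | (0 | 0) ⊢ -b-> s23, -b-> s24
  s17 = 0\{a} | ((a.0 + 0) | 0) ⊢ -a-> s24
  s18 = (0 | 0)\{a} | (0 | (0 + 0 + a.0 + b.(0 + 0))) ⊢ -a-> s23, -b-> s25
  s19 = (0 | 0)\{a} | ((a.0 + 0) | (0 + 0)) ⊢ -a-> s25
  s20 = (b.(0 | 0) + (b.0 + a.0))\{a} | (0 | (0 + 0)) ⊢ -b-> s25, -b-> s26
  s21 = 0\{a} | (0 | (0 + 0 + a.0 + b.(0 + 0))) ⊢ -a-> s24, -b-> s26
  s22 = 0\{a} | ((a.0 + 0) | (0 + 0)) ⊢ -a-> s26
  s23 = (0 | 0)\{a} | (0 | 0) ⊢ ·
  s24 = 0\{a} | (0 | 0) ⊢ ·
  s25 = (0 | 0)\{a} | (0 | (0 + 0)) ⊢ ·
  s26 = 0\{a} | (0 | (0 + 0)) ⊢ ·
Reachable graph of Q (27 states):
  t0 = (b.(0 | 0) + (b.0 + a.0))\{a} | (b.(a.0 + b.0) | (0 + 0 + a.0 + b.(0 + 0))) ⊢ -a-> t1, -b-> t2, -b-> t3, -b-> t4, -b-> t5
  t1 = (b.(0 | 0) + (b.0 + a.0))\{a} | (b.(a.0 + b.0) | 0) ⊢ -b-> t6, -b-> t7, -b-> t8
  t2 = (0 | 0)\{a} | (b.(a.0 + b.0) | (0 + 0 + a.0 + b.(0 + 0))) ⊢ -a-> t6, -b-> t10, -b-> t9
  t3 = (b.(0 | 0) + (b.0 + a.0))\{a} | ((a.0 + b.0) | (0 + 0 + a.0 + b.(0 + 0))) ⊢ -a-> t11, -a-> t7, -b-> t11, -b-> t12, -b-> t13, -b-> t9
  t4 = (b.(0 | 0) + (b.0 + a.0))\{a} | (b.(a.0 + b.0) | (0 + 0)) ⊢ -b-> t10, -b-> t12, -b-> t14
  t5 = 0\{a} | (b.(a.0 + b.0) | (0 + 0 + a.0 + b.(0 + 0))) ⊢ -a-> t8, -b-> t13, -b-> t14
  t6 = (0 | 0)\{a} | (b.(a.0 + b.0) | 0) ⊢ -b-> t15
  t7 = (b.(0 | 0) + (b.0 + a.0))\{a} | ((a.0 + b.0) | 0) ⊢ -a-> t16, -b-> t15, -b-> t16, -b-> t17
  t8 = 0\{a} | (b.(a.0 + b.0) | 0) ⊢ -b-> t17
  t9 = (0 | 0)\{a} | ((a.0 + b.0) | (0 + 0 + a.0 + b.(0 + 0))) ⊢ -a-> t15, -a-> t18, -b-> t18, -b-> t19
  t10 = (0 | 0)\{a} | (b.(a.0 + b.0) | (0 + 0)) ⊢ -b-> t19
  t11 = (b.(0 | 0) + (b.0 + a.0))\{a} | (0 | (0 + 0 + a.0 + b.(0 + 0))) ⊢ -a-> t16, -b-> t18, -b-> t20, -b-> t21
  t12 = (b.(0 | 0) + (b.0 + a.0))\{a} | ((a.0 + b.0) | (0 + 0)) ⊢ -a-> t20, -b-> t19, -b-> t20, -b-> t22
  t13 = 0\{a} | ((a.0 + b.0) | (0 + 0 + a.0 + b.(0 + 0))) ⊢ -a-> t17, -a-> t21, -b-> t21, -b-> t22
  t14 = 0\{a} | (b.(a.0 + b.0) | (0 + 0)) ⊢ -b-> t22
  t15 = (0 | 0)\{a} | ((a.0 + b.0) | 0) ⊢ -a-> t23, -b-> t23
  t16 = (b.(0 | 0) + (b.0 + a.0))\{a} | (0 | 0) ⊢ -b-> t23, -b-> t24
  t17 = 0\{a} | ((a.0 + b.0) | 0) ⊢ -a-> t24, -b-> t24
  t18 = (0 | 0)\{a} | (0 | (0 + 0 + a.0 + b.(0 + 0))) ⊢ -a-> t23, -b-> t25
  t19 = (0 | 0)\{a} | ((a.0 + b.0) | (0 + 0)) ⊢ -a-> t25, -b-> t25
  t20 = (b.(0 | 0) + (b.0 + a.0))\{a} | (0 | (0 + 0)) ⊢ -b-> t25, -b-> t26
  t21 = 0\{a} | (0 | (0 + 0 + a.0 + b.(0 + 0))) ⊢ -a-> t24, -b-> t26
  t22 = 0\{a} | ((a.0 + b.0) | (0 + 0)) ⊢ -a-> t26, -b-> t26
  t23 = (0 | 0)\{a} | (0 | 0) ⊢ ·
  t24 = 0\{a} | (0 | 0) ⊢ ·
  t25 = (0 | 0)\{a} | (0 | (0 + 0)) ⊢ ·
  t26 = 0\{a} | (0 | (0 + 0)) ⊢ ·
Coarsest stable partition (strong bisimilarity classes):
  B0 = {s0}
  B1 = {s1, s4}
  B2 = {s10, s14, s6, s8}
  B3 = {s15, s17, s19, s22}
  B4 = {s23, s24, s25, s26, t23, t24, t25, t26}
  B5 = {s12, s7}
  B6 = {s16, s20, t16, t20}
  B7 = {s2, s5}
  B8 = {s13, s9}
  B9 = {s18, s21, t15, t17, t18, t19, t21, t22}
  B10 = {s3}
  B11 = {s11, t11, t12, t7}
  B12 = {t0}
  B13 = {t2, t5}
  B14 = {t10, t14, t6, t8}
  B15 = {t13, t9}
  B16 = {t3}
  B17 = {t1, t4}
s0 ∈ B0, t0 ∈ B12 → different blocks

not bisimilar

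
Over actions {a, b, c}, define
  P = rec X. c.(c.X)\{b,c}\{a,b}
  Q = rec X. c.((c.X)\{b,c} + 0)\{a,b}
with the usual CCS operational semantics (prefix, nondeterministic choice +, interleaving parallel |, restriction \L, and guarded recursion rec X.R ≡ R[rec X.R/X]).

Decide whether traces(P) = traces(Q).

traces(P) = traces(Q)

Reachable graph of P (2 states):
  s0 = rec X. c.(c.X)\{b,c}\{a,b} → ··c··> s1
  s1 = (c.(rec X. c.(c.X)\{b,c}\{a,b}))\{b,c}\{a,b} → deadlocked
Reachable graph of Q (2 states):
  t0 = rec X. c.((c.X)\{b,c} + 0)\{a,b} → ··c··> t1
  t1 = ((c.(rec X. c.((c.X)\{b,c} + 0)\{a,b}))\{b,c} + 0)\{a,b} → deadlocked
Bisimilarity quotient blocks:
  B0 = {s0, t0}
  B1 = {s1, t1}
s0 ∈ B0, t0 ∈ B0 → same block
Bisimilar ⇒ trace-equivalent.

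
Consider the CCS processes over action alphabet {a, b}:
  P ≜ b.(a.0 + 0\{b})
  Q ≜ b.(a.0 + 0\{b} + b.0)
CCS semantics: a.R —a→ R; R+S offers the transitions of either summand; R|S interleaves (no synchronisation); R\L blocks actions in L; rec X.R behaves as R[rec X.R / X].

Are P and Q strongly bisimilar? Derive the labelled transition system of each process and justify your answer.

NO

LTS(P): 3 reachable states
  m0 = b.(a.0 + 0\{b}) :: --b--▸ m1
  m1 = a.0 + 0\{b} :: --a--▸ m2
  m2 = 0 :: stopped
LTS(Q): 3 reachable states
  n0 = b.(a.0 + 0\{b} + b.0) :: --b--▸ n1
  n1 = a.0 + 0\{b} + b.0 :: --a--▸ n2, --b--▸ n2
  n2 = 0 :: stopped
Coarsest stable partition (strong bisimilarity classes):
  B0 = {m0}
  B1 = {m1}
  B2 = {m2, n2}
  B3 = {n0}
  B4 = {n1}
m0 ∈ B0, n0 ∈ B3 → different blocks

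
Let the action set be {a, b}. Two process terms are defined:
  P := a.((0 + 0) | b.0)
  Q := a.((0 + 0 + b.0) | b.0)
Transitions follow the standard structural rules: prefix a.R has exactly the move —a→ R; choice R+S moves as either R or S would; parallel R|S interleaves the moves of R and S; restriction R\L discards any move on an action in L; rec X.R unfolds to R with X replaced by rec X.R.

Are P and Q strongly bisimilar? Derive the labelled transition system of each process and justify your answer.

not bisimilar

P's transition system — 3 states:
  p0 = a.((0 + 0) | b.0) → --a--▸ p1
  p1 = (0 + 0) | b.0 → --b--▸ p2
  p2 = (0 + 0) | 0 → deadlocked
Q's transition system — 5 states:
  q0 = a.((0 + 0 + b.0) | b.0) → --a--▸ q1
  q1 = (0 + 0 + b.0) | b.0 → --b--▸ q2, --b--▸ q3
  q2 = (0 + 0 + b.0) | 0 → --b--▸ q4
  q3 = 0 | b.0 → --b--▸ q4
  q4 = 0 | 0 → deadlocked
Partition-refinement fixed point:
  B0 = {p0}
  B1 = {p1, q2, q3}
  B2 = {p2, q4}
  B3 = {q0}
  B4 = {q1}
p0 ∈ B0, q0 ∈ B3 → different blocks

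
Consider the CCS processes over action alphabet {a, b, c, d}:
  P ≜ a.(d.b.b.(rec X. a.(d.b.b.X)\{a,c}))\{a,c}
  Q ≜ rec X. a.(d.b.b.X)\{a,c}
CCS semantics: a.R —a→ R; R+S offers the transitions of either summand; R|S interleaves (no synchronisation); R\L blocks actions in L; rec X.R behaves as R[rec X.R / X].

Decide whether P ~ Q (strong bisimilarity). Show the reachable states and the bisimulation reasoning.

YES

P's transition system — 5 states:
  m0 = a.(d.b.b.(rec X. a.(d.b.b.X)\{a,c}))\{a,c} | =a=> m1
  m1 = (d.b.b.(rec X. a.(d.b.b.X)\{a,c}))\{a,c} | =d=> m2
  m2 = (b.b.(rec X. a.(d.b.b.X)\{a,c}))\{a,c} | =b=> m3
  m3 = (b.(rec X. a.(d.b.b.X)\{a,c}))\{a,c} | =b=> m4
  m4 = (rec X. a.(d.b.b.X)\{a,c})\{a,c} | deadlocked
Q's transition system — 5 states:
  n0 = rec X. a.(d.b.b.X)\{a,c} | =a=> n1
  n1 = (d.b.b.(rec X. a.(d.b.b.X)\{a,c}))\{a,c} | =d=> n2
  n2 = (b.b.(rec X. a.(d.b.b.X)\{a,c}))\{a,c} | =b=> n3
  n3 = (b.(rec X. a.(d.b.b.X)\{a,c}))\{a,c} | =b=> n4
  n4 = (rec X. a.(d.b.b.X)\{a,c})\{a,c} | deadlocked
Coarsest stable partition (strong bisimilarity classes):
  B0 = {m0, n0}
  B1 = {m1, n1}
  B2 = {m2, n2}
  B3 = {m3, n3}
  B4 = {m4, n4}
m0 ∈ B0, n0 ∈ B0 → same block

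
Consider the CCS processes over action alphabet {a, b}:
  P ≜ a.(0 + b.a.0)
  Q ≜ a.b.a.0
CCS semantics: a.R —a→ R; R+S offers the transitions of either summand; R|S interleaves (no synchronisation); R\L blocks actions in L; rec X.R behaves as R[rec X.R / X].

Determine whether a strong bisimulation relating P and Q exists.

LTS(P): 4 reachable states
  s0 = a.(0 + b.a.0) ⊢ -a-> s1
  s1 = 0 + b.a.0 ⊢ -b-> s2
  s2 = a.0 ⊢ -a-> s3
  s3 = 0 ⊢ ·
LTS(Q): 4 reachable states
  t0 = a.b.a.0 ⊢ -a-> t1
  t1 = b.a.0 ⊢ -b-> t2
  t2 = a.0 ⊢ -a-> t3
  t3 = 0 ⊢ ·
Partition-refinement fixed point:
  B0 = {s0, t0}
  B1 = {s1, t1}
  B2 = {s2, t2}
  B3 = {s3, t3}
s0 ∈ B0, t0 ∈ B0 → same block

bisimilar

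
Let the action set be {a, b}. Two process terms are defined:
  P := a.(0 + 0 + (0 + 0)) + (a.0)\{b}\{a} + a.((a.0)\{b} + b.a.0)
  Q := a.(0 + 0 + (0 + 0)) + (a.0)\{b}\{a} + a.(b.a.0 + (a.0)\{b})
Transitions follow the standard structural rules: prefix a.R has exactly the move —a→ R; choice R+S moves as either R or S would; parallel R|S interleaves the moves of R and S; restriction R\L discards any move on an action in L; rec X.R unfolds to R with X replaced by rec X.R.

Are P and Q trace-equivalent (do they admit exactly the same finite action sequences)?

LTS(P): 6 reachable states
  u0 = a.(0 + 0 + (0 + 0)) + (a.0)\{b}\{a} + a.((a.0)\{b} + b.a.0) | —a→ u1, —a→ u2
  u1 = (a.0)\{b} + b.a.0 | —a→ u3, —b→ u4
  u2 = 0 + 0 + (0 + 0) | stopped
  u3 = 0\{b} | stopped
  u4 = a.0 | —a→ u5
  u5 = 0 | stopped
LTS(Q): 6 reachable states
  v0 = a.(0 + 0 + (0 + 0)) + (a.0)\{b}\{a} + a.(b.a.0 + (a.0)\{b}) | —a→ v1, —a→ v2
  v1 = 0 + 0 + (0 + 0) | stopped
  v2 = b.a.0 + (a.0)\{b} | —a→ v3, —b→ v4
  v3 = 0\{b} | stopped
  v4 = a.0 | —a→ v5
  v5 = 0 | stopped
Bisimilarity quotient blocks:
  B0 = {u0, v0}
  B1 = {u1, v2}
  B2 = {u4, v4}
  B3 = {u2, u3, u5, v1, v3, v5}
u0 ∈ B0, v0 ∈ B0 → same block
Bisimilar ⇒ trace-equivalent.

trace-equivalent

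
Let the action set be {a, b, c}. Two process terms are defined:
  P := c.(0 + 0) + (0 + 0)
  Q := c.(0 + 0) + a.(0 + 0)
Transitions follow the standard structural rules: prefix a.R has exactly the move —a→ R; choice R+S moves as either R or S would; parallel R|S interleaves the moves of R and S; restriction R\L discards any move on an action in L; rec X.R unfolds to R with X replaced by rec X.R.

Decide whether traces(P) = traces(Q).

P's transition system — 2 states:
  m0 = c.(0 + 0) + (0 + 0) → --c--▸ m1
  m1 = 0 + 0 → ·
Q's transition system — 2 states:
  n0 = c.(0 + 0) + a.(0 + 0) → --a--▸ n1, --c--▸ n1
  n1 = 0 + 0 → ·
Executing a from Q (initial set {n0}):
  [1] a ⇒ {n1}
  Q completes σ.
Executing a from P (initial set {m0}):
  [1] a ⇒ no successor for P

trace-distinct — witness ⟨a⟩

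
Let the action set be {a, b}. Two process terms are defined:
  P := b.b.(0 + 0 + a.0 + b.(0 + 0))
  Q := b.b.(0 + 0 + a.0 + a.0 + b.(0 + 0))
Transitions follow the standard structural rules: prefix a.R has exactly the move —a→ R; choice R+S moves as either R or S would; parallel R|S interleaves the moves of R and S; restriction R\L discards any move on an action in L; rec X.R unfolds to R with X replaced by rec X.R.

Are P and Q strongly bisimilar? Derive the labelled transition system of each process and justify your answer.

P's transition system — 5 states:
  u0 = b.b.(0 + 0 + a.0 + b.(0 + 0)) → --b--▸ u1
  u1 = b.(0 + 0 + a.0 + b.(0 + 0)) → --b--▸ u2
  u2 = 0 + 0 + a.0 + b.(0 + 0) → --a--▸ u3, --b--▸ u4
  u3 = 0 → deadlocked
  u4 = 0 + 0 → deadlocked
Q's transition system — 5 states:
  v0 = b.b.(0 + 0 + a.0 + a.0 + b.(0 + 0)) → --b--▸ v1
  v1 = b.(0 + 0 + a.0 + a.0 + b.(0 + 0)) → --b--▸ v2
  v2 = 0 + 0 + a.0 + a.0 + b.(0 + 0) → --a--▸ v3, --b--▸ v4
  v3 = 0 → deadlocked
  v4 = 0 + 0 → deadlocked
Bisimilarity quotient blocks:
  B0 = {u0, v0}
  B1 = {u1, v1}
  B2 = {u2, v2}
  B3 = {u3, u4, v3, v4}
u0 ∈ B0, v0 ∈ B0 → same block

P ~ Q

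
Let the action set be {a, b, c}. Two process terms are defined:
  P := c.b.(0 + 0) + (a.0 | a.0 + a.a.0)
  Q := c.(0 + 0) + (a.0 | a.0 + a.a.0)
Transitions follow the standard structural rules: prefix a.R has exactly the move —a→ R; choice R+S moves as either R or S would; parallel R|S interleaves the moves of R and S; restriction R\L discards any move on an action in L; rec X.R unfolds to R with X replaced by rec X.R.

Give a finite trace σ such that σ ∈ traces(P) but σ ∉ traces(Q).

cb

P's transition system — 8 states:
  m0 = c.b.(0 + 0) + (a.0 | a.0 + a.a.0) → ··a··> m1, ··a··> m2, ··a··> m3, ··c··> m4
  m1 = 0 | a.0 → ··a··> m5
  m2 = a.0 → ··a··> m6
  m3 = a.0 | 0 → ··a··> m5
  m4 = b.(0 + 0) → ··b··> m7
  m5 = 0 | 0 → ∅
  m6 = 0 → ∅
  m7 = 0 + 0 → ∅
Q's transition system — 7 states:
  n0 = c.(0 + 0) + (a.0 | a.0 + a.a.0) → ··a··> n1, ··a··> n2, ··a··> n3, ··c··> n4
  n1 = 0 | a.0 → ··a··> n5
  n2 = a.0 → ··a··> n6
  n3 = a.0 | 0 → ··a··> n5
  n4 = 0 + 0 → ∅
  n5 = 0 | 0 → ∅
  n6 = 0 → ∅
Executing cb from P (initial set {m0}):
  step 1 (c): {m4}
  step 2 (b): {m7}
  — P admits the full trace.
Executing cb from Q (initial set {n0}):
  step 1 (c): {n4}
  step 2 (b): ∅  — Q cannot continue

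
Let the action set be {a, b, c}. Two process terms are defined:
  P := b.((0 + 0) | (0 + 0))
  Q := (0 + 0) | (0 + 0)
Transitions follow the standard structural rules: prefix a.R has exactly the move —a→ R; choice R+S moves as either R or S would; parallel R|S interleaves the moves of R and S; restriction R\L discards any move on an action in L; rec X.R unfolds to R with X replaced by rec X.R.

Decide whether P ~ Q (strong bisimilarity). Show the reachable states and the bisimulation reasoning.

NO

P's transition system — 2 states:
  m0 = b.((0 + 0) | (0 + 0)) → ··b··> m1
  m1 = (0 + 0) | (0 + 0) → stopped
Q's transition system — 1 states:
  n0 = (0 + 0) | (0 + 0) → stopped
Partition-refinement fixed point:
  B0 = {m0}
  B1 = {m1, n0}
m0 ∈ B0, n0 ∈ B1 → different blocks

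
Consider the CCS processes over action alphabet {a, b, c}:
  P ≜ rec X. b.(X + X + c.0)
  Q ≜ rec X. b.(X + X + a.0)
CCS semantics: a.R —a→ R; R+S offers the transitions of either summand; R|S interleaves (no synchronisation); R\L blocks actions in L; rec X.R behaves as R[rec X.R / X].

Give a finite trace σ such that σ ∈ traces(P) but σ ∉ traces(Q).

bc

P's transition system — 3 states:
  p0 = rec X. b.(X + X + c.0) | -b-> p1
  p1 = (rec X. b.(X + X + c.0)) + (rec X. b.(X + X + c.0)) + c.0 | -b-> p1, -c-> p2
  p2 = 0 | ·
Q's transition system — 3 states:
  q0 = rec X. b.(X + X + a.0) | -b-> q1
  q1 = (rec X. b.(X + X + a.0)) + (rec X. b.(X + X + a.0)) + a.0 | -a-> q2, -b-> q1
  q2 = 0 | ·
Executing bc from P (initial set {p0}):
  after b @ step 1: {p1}
  after c @ step 2: {p2}
  P completes σ.
Executing bc from Q (initial set {q0}):
  after b @ step 1: {q1}
  after c @ step 2: ∅  — Q cannot continue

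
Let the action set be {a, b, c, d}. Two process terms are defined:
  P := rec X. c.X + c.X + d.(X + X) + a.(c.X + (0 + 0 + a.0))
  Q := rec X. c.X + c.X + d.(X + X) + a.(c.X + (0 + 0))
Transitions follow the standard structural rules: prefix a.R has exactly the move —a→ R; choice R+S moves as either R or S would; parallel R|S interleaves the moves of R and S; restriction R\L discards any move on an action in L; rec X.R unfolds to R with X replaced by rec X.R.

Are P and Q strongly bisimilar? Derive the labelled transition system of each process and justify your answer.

Reachable graph of P (4 states):
  p0 = rec X. c.X + c.X + d.(X + X) + a.(c.X + (0 + 0 + a.0)) | -a-> p1, -c-> p0, -d-> p2
  p1 = c.(rec X. c.X + c.X + d.(X + X) + a.(c.X + (0 + 0 + a.0))) + (0 + 0 + a.0) | -a-> p3, -c-> p0
  p2 = (rec X. c.X + c.X + d.(X + X) + a.(c.X + (0 + 0 + a.0))) + (rec X. c.X + c.X + d.(X + X) + a.(c.X + (0 + 0 + a.0))) | -a-> p1, -c-> p0, -d-> p2
  p3 = 0 | ∅
Reachable graph of Q (3 states):
  q0 = rec X. c.X + c.X + d.(X + X) + a.(c.X + (0 + 0)) | -a-> q1, -c-> q0, -d-> q2
  q1 = c.(rec X. c.X + c.X + d.(X + X) + a.(c.X + (0 + 0))) + (0 + 0) | -c-> q0
  q2 = (rec X. c.X + c.X + d.(X + X) + a.(c.X + (0 + 0))) + (rec X. c.X + c.X + d.(X + X) + a.(c.X + (0 + 0))) | -a-> q1, -c-> q0, -d-> q2
Coarsest stable partition (strong bisimilarity classes):
  B0 = {p0, p2}
  B1 = {p1}
  B2 = {p3}
  B3 = {q0, q2}
  B4 = {q1}
p0 ∈ B0, q0 ∈ B3 → different blocks

NO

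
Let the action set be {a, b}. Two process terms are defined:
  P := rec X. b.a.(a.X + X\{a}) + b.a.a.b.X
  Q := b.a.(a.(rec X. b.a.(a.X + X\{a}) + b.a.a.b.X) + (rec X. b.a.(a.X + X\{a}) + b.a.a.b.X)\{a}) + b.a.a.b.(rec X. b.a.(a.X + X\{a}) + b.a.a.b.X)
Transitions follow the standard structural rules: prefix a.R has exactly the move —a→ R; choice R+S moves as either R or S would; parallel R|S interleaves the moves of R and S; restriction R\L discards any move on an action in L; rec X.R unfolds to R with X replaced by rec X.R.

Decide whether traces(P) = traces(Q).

P's transition system — 8 states:
  s0 = rec X. b.a.(a.X + X\{a}) + b.a.a.b.X has moves —b→ s1, —b→ s2
  s1 = a.(a.(rec X. b.a.(a.X + X\{a}) + b.a.a.b.X) + (rec X. b.a.(a.X + X\{a}) + b.a.a.b.X)\{a}) has moves —a→ s3
  s2 = a.a.b.(rec X. b.a.(a.X + X\{a}) + b.a.a.b.X) has moves —a→ s4
  s3 = a.(rec X. b.a.(a.X + X\{a}) + b.a.a.b.X) + (rec X. b.a.(a.X + X\{a}) + b.a.a.b.X)\{a} has moves —a→ s0, —b→ s5, —b→ s6
  s4 = a.b.(rec X. b.a.(a.X + X\{a}) + b.a.a.b.X) has moves —a→ s7
  s5 = (a.(a.(rec X. b.a.(a.X + X\{a}) + b.a.a.b.X) + (rec X. b.a.(a.X + X\{a}) + b.a.a.b.X)\{a}))\{a} has moves (no moves)
  s6 = (a.a.b.(rec X. b.a.(a.X + X\{a}) + b.a.a.b.X))\{a} has moves (no moves)
  s7 = b.(rec X. b.a.(a.X + X\{a}) + b.a.a.b.X) has moves —b→ s0
Q's transition system — 9 states:
  t0 = b.a.(a.(rec X. b.a.(a.X + X\{a}) + b.a.a.b.X) + (rec X. b.a.(a.X + X\{a}) + b.a.a.b.X)\{a}) + b.a.a.b.(rec X. b.a.(a.X + X\{a}) + b.a.a.b.X) has moves —b→ t1, —b→ t2
  t1 = a.(a.(rec X. b.a.(a.X + X\{a}) + b.a.a.b.X) + (rec X. b.a.(a.X + X\{a}) + b.a.a.b.X)\{a}) has moves —a→ t3
  t2 = a.a.b.(rec X. b.a.(a.X + X\{a}) + b.a.a.b.X) has moves —a→ t4
  t3 = a.(rec X. b.a.(a.X + X\{a}) + b.a.a.b.X) + (rec X. b.a.(a.X + X\{a}) + b.a.a.b.X)\{a} has moves —a→ t5, —b→ t6, —b→ t7
  t4 = a.b.(rec X. b.a.(a.X + X\{a}) + b.a.a.b.X) has moves —a→ t8
  t5 = rec X. b.a.(a.X + X\{a}) + b.a.a.b.X has moves —b→ t1, —b→ t2
  t6 = (a.(a.(rec X. b.a.(a.X + X\{a}) + b.a.a.b.X) + (rec X. b.a.(a.X + X\{a}) + b.a.a.b.X)\{a}))\{a} has moves (no moves)
  t7 = (a.a.b.(rec X. b.a.(a.X + X\{a}) + b.a.a.b.X))\{a} has moves (no moves)
  t8 = b.(rec X. b.a.(a.X + X\{a}) + b.a.a.b.X) has moves —b→ t5
Coarsest stable partition (strong bisimilarity classes):
  B0 = {s0, t0, t5}
  B1 = {s1, t1}
  B2 = {s3, t3}
  B3 = {s5, s6, t6, t7}
  B4 = {s2, t2}
  B5 = {s4, t4}
  B6 = {s7, t8}
s0 ∈ B0, t0 ∈ B0 → same block
Bisimilar ⇒ trace-equivalent.

trace-equivalent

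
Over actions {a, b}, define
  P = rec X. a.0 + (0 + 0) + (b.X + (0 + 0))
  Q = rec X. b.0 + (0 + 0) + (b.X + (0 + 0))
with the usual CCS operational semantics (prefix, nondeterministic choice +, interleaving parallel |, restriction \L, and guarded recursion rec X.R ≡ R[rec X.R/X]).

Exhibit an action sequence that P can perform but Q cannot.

a

LTS(P): 2 reachable states
  s0 = rec X. a.0 + (0 + 0) + (b.X + (0 + 0)) has moves =a=> s1, =b=> s0
  s1 = 0 has moves ∅
LTS(Q): 2 reachable states
  t0 = rec X. b.0 + (0 + 0) + (b.X + (0 + 0)) has moves =b=> t0, =b=> t1
  t1 = 0 has moves ∅
Trace ⟨a⟩ through P, begin at {s0}:
  after a @ step 1: {s1}
  P completes σ.
Trace ⟨a⟩ through Q, begin at {t0}:
  after a @ step 1: no successor for Q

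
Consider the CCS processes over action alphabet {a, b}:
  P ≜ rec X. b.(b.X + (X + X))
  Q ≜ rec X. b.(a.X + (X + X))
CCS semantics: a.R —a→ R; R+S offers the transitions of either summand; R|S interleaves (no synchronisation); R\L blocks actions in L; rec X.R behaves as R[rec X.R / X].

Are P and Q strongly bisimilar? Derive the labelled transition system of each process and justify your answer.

Reachable graph of P (2 states):
  s0 = rec X. b.(b.X + (X + X)) has moves —b→ s1
  s1 = b.(rec X. b.(b.X + (X + X))) + ((rec X. b.(b.X + (X + X))) + (rec X. b.(b.X + (X + X)))) has moves —b→ s0, —b→ s1
Reachable graph of Q (2 states):
  t0 = rec X. b.(a.X + (X + X)) has moves —b→ t1
  t1 = a.(rec X. b.(a.X + (X + X))) + ((rec X. b.(a.X + (X + X))) + (rec X. b.(a.X + (X + X)))) has moves —a→ t0, —b→ t1
Partition-refinement fixed point:
  B0 = {s0, s1}
  B1 = {t0}
  B2 = {t1}
s0 ∈ B0, t0 ∈ B1 → different blocks

not bisimilar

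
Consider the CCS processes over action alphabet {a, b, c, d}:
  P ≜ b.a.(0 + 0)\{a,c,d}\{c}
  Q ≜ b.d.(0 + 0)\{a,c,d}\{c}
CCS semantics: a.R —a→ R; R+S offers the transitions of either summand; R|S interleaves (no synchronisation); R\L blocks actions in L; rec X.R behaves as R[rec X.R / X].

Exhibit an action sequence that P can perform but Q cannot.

P's transition system — 3 states:
  u0 = b.a.(0 + 0)\{a,c,d}\{c} ⊢ ··b··> u1
  u1 = a.(0 + 0)\{a,c,d}\{c} ⊢ ··a··> u2
  u2 = (0 + 0)\{a,c,d}\{c} ⊢ (no moves)
Q's transition system — 3 states:
  v0 = b.d.(0 + 0)\{a,c,d}\{c} ⊢ ··b··> v1
  v1 = d.(0 + 0)\{a,c,d}\{c} ⊢ ··d··> v2
  v2 = (0 + 0)\{a,c,d}\{c} ⊢ (no moves)
Trace ⟨ba⟩ through P, begin at {u0}:
  [1] b ⇒ {u1}
  [2] a ⇒ {u2}
  ✓ P
Trace ⟨ba⟩ through Q, begin at {v0}:
  [1] b ⇒ {v1}
  [2] a ⇒ ∅  — Q cannot continue

ba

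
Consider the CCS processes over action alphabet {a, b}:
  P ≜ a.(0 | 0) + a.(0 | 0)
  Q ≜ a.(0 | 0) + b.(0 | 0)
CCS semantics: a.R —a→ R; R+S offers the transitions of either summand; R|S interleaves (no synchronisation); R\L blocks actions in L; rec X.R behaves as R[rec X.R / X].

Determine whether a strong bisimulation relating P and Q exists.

not bisimilar

Reachable graph of P (2 states):
  u0 = a.(0 | 0) + a.(0 | 0) :: =a=> u1
  u1 = 0 | 0 :: ·
Reachable graph of Q (2 states):
  v0 = a.(0 | 0) + b.(0 | 0) :: =a=> v1, =b=> v1
  v1 = 0 | 0 :: ·
Bisimilarity quotient blocks:
  B0 = {u0}
  B1 = {u1, v1}
  B2 = {v0}
u0 ∈ B0, v0 ∈ B2 → different blocks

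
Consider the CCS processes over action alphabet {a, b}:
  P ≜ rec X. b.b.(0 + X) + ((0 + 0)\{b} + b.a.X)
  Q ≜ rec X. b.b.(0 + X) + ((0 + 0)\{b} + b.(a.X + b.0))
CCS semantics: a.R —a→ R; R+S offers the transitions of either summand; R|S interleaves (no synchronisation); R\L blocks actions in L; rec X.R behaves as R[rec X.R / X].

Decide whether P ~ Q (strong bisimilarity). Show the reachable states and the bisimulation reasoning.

P's transition system — 4 states:
  u0 = rec X. b.b.(0 + X) + ((0 + 0)\{b} + b.a.X) has moves —b→ u1, —b→ u2
  u1 = a.(rec X. b.b.(0 + X) + ((0 + 0)\{b} + b.a.X)) has moves —a→ u0
  u2 = b.(0 + (rec X. b.b.(0 + X) + ((0 + 0)\{b} + b.a.X))) has moves —b→ u3
  u3 = 0 + (rec X. b.b.(0 + X) + ((0 + 0)\{b} + b.a.X)) has moves —b→ u1, —b→ u2
Q's transition system — 5 states:
  v0 = rec X. b.b.(0 + X) + ((0 + 0)\{b} + b.(a.X + b.0)) has moves —b→ v1, —b→ v2
  v1 = a.(rec X. b.b.(0 + X) + ((0 + 0)\{b} + b.(a.X + b.0))) + b.0 has moves —a→ v0, —b→ v3
  v2 = b.(0 + (rec X. b.b.(0 + X) + ((0 + 0)\{b} + b.(a.X + b.0)))) has moves —b→ v4
  v3 = 0 has moves ·
  v4 = 0 + (rec X. b.b.(0 + X) + ((0 + 0)\{b} + b.(a.X + b.0))) has moves —b→ v1, —b→ v2
Bisimilarity quotient blocks:
  B0 = {u0, u3}
  B1 = {u1}
  B2 = {u2}
  B3 = {v0, v4}
  B4 = {v2}
  B5 = {v1}
  B6 = {v3}
u0 ∈ B0, v0 ∈ B3 → different blocks

P ≁ Q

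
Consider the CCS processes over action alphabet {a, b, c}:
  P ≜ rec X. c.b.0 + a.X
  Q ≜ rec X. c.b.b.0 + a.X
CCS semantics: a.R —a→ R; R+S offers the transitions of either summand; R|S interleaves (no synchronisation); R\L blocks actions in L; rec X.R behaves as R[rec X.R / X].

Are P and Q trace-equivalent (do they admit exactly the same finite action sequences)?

Reachable graph of P (3 states):
  u0 = rec X. c.b.0 + a.X has moves -a-> u0, -c-> u1
  u1 = b.0 has moves -b-> u2
  u2 = 0 has moves stopped
Reachable graph of Q (4 states):
  v0 = rec X. c.b.b.0 + a.X has moves -a-> v0, -c-> v1
  v1 = b.b.0 has moves -b-> v2
  v2 = b.0 has moves -b-> v3
  v3 = 0 has moves stopped
Trace ⟨cbb⟩ through Q, begin at {v0}:
  after c @ step 1: {v1}
  after b @ step 2: {v2}
  after b @ step 3: {v3}
  — Q admits the full trace.
Trace ⟨cbb⟩ through P, begin at {u0}:
  after c @ step 1: {u1}
  after b @ step 2: {u2}
  after b @ step 3: no successor for P

NO — witness ⟨cbb⟩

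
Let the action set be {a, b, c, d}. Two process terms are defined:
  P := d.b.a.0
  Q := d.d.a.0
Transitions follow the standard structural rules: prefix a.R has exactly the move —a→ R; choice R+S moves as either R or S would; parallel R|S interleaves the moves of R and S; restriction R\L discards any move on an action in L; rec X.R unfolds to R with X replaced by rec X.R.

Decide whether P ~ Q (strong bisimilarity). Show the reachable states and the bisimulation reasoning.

NO

P's transition system — 4 states:
  p0 = d.b.a.0 :: ··d··> p1
  p1 = b.a.0 :: ··b··> p2
  p2 = a.0 :: ··a··> p3
  p3 = 0 :: ∅
Q's transition system — 4 states:
  q0 = d.d.a.0 :: ··d··> q1
  q1 = d.a.0 :: ··d··> q2
  q2 = a.0 :: ··a··> q3
  q3 = 0 :: ∅
Partition-refinement fixed point:
  B0 = {p0}
  B1 = {p1}
  B2 = {p2, q2}
  B3 = {p3, q3}
  B4 = {q0}
  B5 = {q1}
p0 ∈ B0, q0 ∈ B4 → different blocks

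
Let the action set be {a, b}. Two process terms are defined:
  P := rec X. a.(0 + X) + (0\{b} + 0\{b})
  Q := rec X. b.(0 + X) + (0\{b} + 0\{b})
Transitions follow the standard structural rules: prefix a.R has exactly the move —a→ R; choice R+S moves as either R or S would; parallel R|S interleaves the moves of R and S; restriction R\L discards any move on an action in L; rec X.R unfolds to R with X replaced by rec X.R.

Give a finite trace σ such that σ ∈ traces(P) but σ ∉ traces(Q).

Reachable graph of P (2 states):
  s0 = rec X. a.(0 + X) + (0\{b} + 0\{b}) :: —a→ s1
  s1 = 0 + (rec X. a.(0 + X) + (0\{b} + 0\{b})) :: —a→ s1
Reachable graph of Q (2 states):
  t0 = rec X. b.(0 + X) + (0\{b} + 0\{b}) :: —b→ t1
  t1 = 0 + (rec X. b.(0 + X) + (0\{b} + 0\{b})) :: —b→ t1
Executing a from P (initial set {s0}):
  after a @ step 1: {s1}
  ✓ P
Executing a from Q (initial set {t0}):
  after a @ step 1: no successor for Q

a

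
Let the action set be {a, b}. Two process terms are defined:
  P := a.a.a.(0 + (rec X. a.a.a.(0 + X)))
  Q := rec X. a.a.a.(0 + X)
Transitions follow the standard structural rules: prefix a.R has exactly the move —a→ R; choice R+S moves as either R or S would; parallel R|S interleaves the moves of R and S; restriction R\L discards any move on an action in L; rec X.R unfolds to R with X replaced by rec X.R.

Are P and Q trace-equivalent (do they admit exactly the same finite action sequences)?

P's transition system — 4 states:
  p0 = a.a.a.(0 + (rec X. a.a.a.(0 + X))) | -a-> p1
  p1 = a.a.(0 + (rec X. a.a.a.(0 + X))) | -a-> p2
  p2 = a.(0 + (rec X. a.a.a.(0 + X))) | -a-> p3
  p3 = 0 + (rec X. a.a.a.(0 + X)) | -a-> p1
Q's transition system — 4 states:
  q0 = rec X. a.a.a.(0 + X) | -a-> q1
  q1 = a.a.(0 + (rec X. a.a.a.(0 + X))) | -a-> q2
  q2 = a.(0 + (rec X. a.a.a.(0 + X))) | -a-> q3
  q3 = 0 + (rec X. a.a.a.(0 + X)) | -a-> q1
Partition-refinement fixed point:
  B0 = {p0, p1, p2, p3, q0, q1, q2, q3}
p0 ∈ B0, q0 ∈ B0 → same block
Bisimilar ⇒ trace-equivalent.

traces(P) = traces(Q)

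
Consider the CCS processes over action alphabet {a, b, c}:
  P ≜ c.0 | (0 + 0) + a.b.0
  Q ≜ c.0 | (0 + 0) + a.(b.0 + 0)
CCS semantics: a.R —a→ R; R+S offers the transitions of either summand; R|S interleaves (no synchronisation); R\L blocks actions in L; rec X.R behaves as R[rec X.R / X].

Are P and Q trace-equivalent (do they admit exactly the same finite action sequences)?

P's transition system — 4 states:
  p0 = c.0 | (0 + 0) + a.b.0 :: ··a··> p1, ··c··> p2
  p1 = b.0 :: ··b··> p3
  p2 = 0 | (0 + 0) :: stopped
  p3 = 0 :: stopped
Q's transition system — 4 states:
  q0 = c.0 | (0 + 0) + a.(b.0 + 0) :: ··a··> q1, ··c··> q2
  q1 = b.0 + 0 :: ··b··> q3
  q2 = 0 | (0 + 0) :: stopped
  q3 = 0 :: stopped
Bisimilarity quotient blocks:
  B0 = {p0, q0}
  B1 = {p1, q1}
  B2 = {p2, p3, q2, q3}
p0 ∈ B0, q0 ∈ B0 → same block
Bisimilar ⇒ trace-equivalent.

trace-equivalent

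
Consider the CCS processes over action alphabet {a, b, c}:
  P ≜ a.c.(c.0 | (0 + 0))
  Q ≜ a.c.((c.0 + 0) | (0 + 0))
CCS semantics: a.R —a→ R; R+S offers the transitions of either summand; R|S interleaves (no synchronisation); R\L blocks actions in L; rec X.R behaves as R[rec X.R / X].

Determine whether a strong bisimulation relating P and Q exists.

P's transition system — 4 states:
  p0 = a.c.(c.0 | (0 + 0)) ⊢ --a--▸ p1
  p1 = c.(c.0 | (0 + 0)) ⊢ --c--▸ p2
  p2 = c.0 | (0 + 0) ⊢ --c--▸ p3
  p3 = 0 | (0 + 0) ⊢ ·
Q's transition system — 4 states:
  q0 = a.c.((c.0 + 0) | (0 + 0)) ⊢ --a--▸ q1
  q1 = c.((c.0 + 0) | (0 + 0)) ⊢ --c--▸ q2
  q2 = (c.0 + 0) | (0 + 0) ⊢ --c--▸ q3
  q3 = 0 | (0 + 0) ⊢ ·
Coarsest stable partition (strong bisimilarity classes):
  B0 = {p0, q0}
  B1 = {p1, q1}
  B2 = {p2, q2}
  B3 = {p3, q3}
p0 ∈ B0, q0 ∈ B0 → same block

bisimilar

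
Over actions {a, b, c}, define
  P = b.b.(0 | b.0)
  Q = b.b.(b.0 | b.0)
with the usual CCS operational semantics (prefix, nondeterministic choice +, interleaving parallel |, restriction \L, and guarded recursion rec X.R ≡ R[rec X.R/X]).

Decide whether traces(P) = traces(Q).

LTS(P): 4 reachable states
  m0 = b.b.(0 | b.0) :: =b=> m1
  m1 = b.(0 | b.0) :: =b=> m2
  m2 = 0 | b.0 :: =b=> m3
  m3 = 0 | 0 :: (no moves)
LTS(Q): 6 reachable states
  n0 = b.b.(b.0 | b.0) :: =b=> n1
  n1 = b.(b.0 | b.0) :: =b=> n2
  n2 = b.0 | b.0 :: =b=> n3, =b=> n4
  n3 = 0 | b.0 :: =b=> n5
  n4 = b.0 | 0 :: =b=> n5
  n5 = 0 | 0 :: (no moves)
Executing bbbb from Q (initial set {n0}):
  step 1 (b): {n1}
  step 2 (b): {n2}
  step 3 (b): {n3, n4}
  step 4 (b): {n5}
  ✓ Q
Executing bbbb from P (initial set {m0}):
  step 1 (b): {m1}
  step 2 (b): {m2}
  step 3 (b): {m3}
  step 4 (b): ∅ (P stuck)

NO — witness ⟨bbbb⟩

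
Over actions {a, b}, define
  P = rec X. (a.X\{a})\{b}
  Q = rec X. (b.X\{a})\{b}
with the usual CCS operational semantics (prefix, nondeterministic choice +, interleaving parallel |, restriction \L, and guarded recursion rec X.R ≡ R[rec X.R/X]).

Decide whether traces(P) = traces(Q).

trace-distinct — witness ⟨a⟩

Reachable graph of P (2 states):
  u0 = rec X. (a.X\{a})\{b} ⊢ ··a··> u1
  u1 = (rec X. (a.X\{a})\{b})\{a}\{b} ⊢ stopped
Reachable graph of Q (1 states):
  v0 = rec X. (b.X\{a})\{b} ⊢ stopped
Trace ⟨a⟩ through P, begin at {u0}:
  after a @ step 1: {u1}
  — P admits the full trace.
Trace ⟨a⟩ through Q, begin at {v0}:
  after a @ step 1: ∅  — Q cannot continue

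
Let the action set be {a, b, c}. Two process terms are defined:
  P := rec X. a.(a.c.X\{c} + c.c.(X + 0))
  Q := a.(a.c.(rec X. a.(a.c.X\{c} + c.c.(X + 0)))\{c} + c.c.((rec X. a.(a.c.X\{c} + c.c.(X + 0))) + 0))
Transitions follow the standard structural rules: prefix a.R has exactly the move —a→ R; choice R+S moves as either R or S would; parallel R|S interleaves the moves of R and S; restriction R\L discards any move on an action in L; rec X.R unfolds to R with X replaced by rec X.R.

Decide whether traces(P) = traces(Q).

trace-equivalent

LTS(P): 8 reachable states
  s0 = rec X. a.(a.c.X\{c} + c.c.(X + 0)) has moves ··a··> s1
  s1 = a.c.(rec X. a.(a.c.X\{c} + c.c.(X + 0)))\{c} + c.c.((rec X. a.(a.c.X\{c} + c.c.(X + 0))) + 0) has moves ··a··> s2, ··c··> s3
  s2 = c.(rec X. a.(a.c.X\{c} + c.c.(X + 0)))\{c} has moves ··c··> s4
  s3 = c.((rec X. a.(a.c.X\{c} + c.c.(X + 0))) + 0) has moves ··c··> s5
  s4 = (rec X. a.(a.c.X\{c} + c.c.(X + 0)))\{c} has moves ··a··> s6
  s5 = (rec X. a.(a.c.X\{c} + c.c.(X + 0))) + 0 has moves ··a··> s1
  s6 = (a.c.(rec X. a.(a.c.X\{c} + c.c.(X + 0)))\{c} + c.c.((rec X. a.(a.c.X\{c} + c.c.(X + 0))) + 0))\{c} has moves ··a··> s7
  s7 = (c.(rec X. a.(a.c.X\{c} + c.c.(X + 0)))\{c})\{c} has moves ·
LTS(Q): 8 reachable states
  t0 = a.(a.c.(rec X. a.(a.c.X\{c} + c.c.(X + 0)))\{c} + c.c.((rec X. a.(a.c.X\{c} + c.c.(X + 0))) + 0)) has moves ··a··> t1
  t1 = a.c.(rec X. a.(a.c.X\{c} + c.c.(X + 0)))\{c} + c.c.((rec X. a.(a.c.X\{c} + c.c.(X + 0))) + 0) has moves ··a··> t2, ··c··> t3
  t2 = c.(rec X. a.(a.c.X\{c} + c.c.(X + 0)))\{c} has moves ··c··> t4
  t3 = c.((rec X. a.(a.c.X\{c} + c.c.(X + 0))) + 0) has moves ··c··> t5
  t4 = (rec X. a.(a.c.X\{c} + c.c.(X + 0)))\{c} has moves ··a··> t6
  t5 = (rec X. a.(a.c.X\{c} + c.c.(X + 0))) + 0 has moves ··a··> t1
  t6 = (a.c.(rec X. a.(a.c.X\{c} + c.c.(X + 0)))\{c} + c.c.((rec X. a.(a.c.X\{c} + c.c.(X + 0))) + 0))\{c} has moves ··a··> t7
  t7 = (c.(rec X. a.(a.c.X\{c} + c.c.(X + 0)))\{c})\{c} has moves ·
Partition-refinement fixed point:
  B0 = {s0, s5, t0, t5}
  B1 = {s1, t1}
  B2 = {s3, t3}
  B3 = {s2, t2}
  B4 = {s4, t4}
  B5 = {s6, t6}
  B6 = {s7, t7}
s0 ∈ B0, t0 ∈ B0 → same block
Bisimilar ⇒ trace-equivalent.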